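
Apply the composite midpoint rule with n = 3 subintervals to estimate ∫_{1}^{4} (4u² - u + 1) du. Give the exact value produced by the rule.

h = (4 − 1)/3 = 1.
Midpoints m₁,…,m₃ = 1.5, 2.5, 3.5.
f(m₁)=8.5, f(m₂)=23.5, f(m₃)=46.5.
h·[f(m₁) + f(m₂) + f(m₃)] = 1·(78.5) = 78.5.

78.5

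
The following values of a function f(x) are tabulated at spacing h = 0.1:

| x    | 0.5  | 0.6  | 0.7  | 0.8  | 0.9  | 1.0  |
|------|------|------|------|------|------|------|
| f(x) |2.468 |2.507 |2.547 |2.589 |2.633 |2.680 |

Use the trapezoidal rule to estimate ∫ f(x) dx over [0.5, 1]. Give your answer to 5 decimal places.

h = 0.1, n = 5.
(h/2)·[y₀ + 2y₁ + 2y₂ + 2y₃ + 2y₄ + y₅] = 0.05·(25.700) = 1.28500.

1.28500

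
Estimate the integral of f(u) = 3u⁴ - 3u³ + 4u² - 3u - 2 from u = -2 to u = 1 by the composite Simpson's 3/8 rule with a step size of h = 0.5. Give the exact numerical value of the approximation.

h = (1 − (-2))/6 = 0.5.
Nodes u₀,…,u₆ = -2, -1.5, -1, -0.5, 0, 0.5, 1.
f(u) = 3u⁴ - 3u³ + 4u² - 3u - 2: f₀=92, f₁=36.8125, f₂=11, f₃=1.0625, f₄=-2, f₅=-2.6875, f₆=-1.
(3h/8)·[f₀ + 3f₁ + 3f₂ + 2f₃ + 3f₄ + 3f₅ + f₆] = 0.1875·(222.5) = 41.71875.

41.71875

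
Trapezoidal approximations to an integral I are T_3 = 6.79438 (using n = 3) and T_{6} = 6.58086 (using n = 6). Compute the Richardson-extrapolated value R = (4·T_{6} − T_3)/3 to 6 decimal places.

R = (4·T_{6} − T_3) / 3 = (4·6.58086 − 6.79438)/3 = (19.52906)/3 = 6.509687.

6.509687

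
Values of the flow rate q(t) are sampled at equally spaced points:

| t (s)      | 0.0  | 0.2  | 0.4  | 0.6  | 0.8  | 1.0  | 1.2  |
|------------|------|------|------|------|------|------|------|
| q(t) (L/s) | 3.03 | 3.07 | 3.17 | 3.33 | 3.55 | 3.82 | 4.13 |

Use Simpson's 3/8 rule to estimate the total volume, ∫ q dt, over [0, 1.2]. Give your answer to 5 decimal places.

h = 0.2, n = 6.
(3h/8)·[y₀ + 3y₁ + 3y₂ + 2y₃ + 3y₄ + 3y₅ + y₆] = 0.075·(54.65) = 4.09875.

4.09875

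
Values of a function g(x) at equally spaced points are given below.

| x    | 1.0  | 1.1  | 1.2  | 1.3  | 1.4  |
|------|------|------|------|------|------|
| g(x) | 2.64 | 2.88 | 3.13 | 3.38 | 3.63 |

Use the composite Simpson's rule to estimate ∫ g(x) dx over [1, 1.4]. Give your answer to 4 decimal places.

1.2523

h = 0.1, n = 4.
(h/3)·[y₀ + 4y₁ + 2y₂ + 4y₃ + y₄] = 0.033333·(37.57) = 1.2523.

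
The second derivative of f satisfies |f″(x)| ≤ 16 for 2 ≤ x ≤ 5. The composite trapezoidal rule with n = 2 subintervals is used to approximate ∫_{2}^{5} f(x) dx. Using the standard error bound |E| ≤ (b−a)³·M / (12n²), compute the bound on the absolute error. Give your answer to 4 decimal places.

9.0000

|E| ≤ (3)³·16 / (12·2²) = 432/48 = 9.0000.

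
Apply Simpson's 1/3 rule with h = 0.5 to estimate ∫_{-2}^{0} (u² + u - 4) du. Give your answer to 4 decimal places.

-7.3333

h = (0 − (-2))/4 = 0.5.
Nodes u₀,…,u₄ = -2, -1.5, -1, -0.5, 0.
f(u) = u² + u - 4: f₀=-2, f₁=-3.25, f₂=-4, f₃=-4.25, f₄=-4.
(h/3)·[f₀ + 4f₁ + 2f₂ + 4f₃ + f₄] = 0.166667·(-44) = -7.3333.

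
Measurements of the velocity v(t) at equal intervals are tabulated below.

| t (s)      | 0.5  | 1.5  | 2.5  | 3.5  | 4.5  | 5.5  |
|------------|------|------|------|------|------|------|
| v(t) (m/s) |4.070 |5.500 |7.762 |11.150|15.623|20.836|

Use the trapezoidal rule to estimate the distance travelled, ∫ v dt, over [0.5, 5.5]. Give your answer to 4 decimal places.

52.4880

h = 1, n = 5.
(h/2)·[y₀ + 2y₁ + 2y₂ + 2y₃ + 2y₄ + y₅] = 0.5·(104.976) = 52.4880.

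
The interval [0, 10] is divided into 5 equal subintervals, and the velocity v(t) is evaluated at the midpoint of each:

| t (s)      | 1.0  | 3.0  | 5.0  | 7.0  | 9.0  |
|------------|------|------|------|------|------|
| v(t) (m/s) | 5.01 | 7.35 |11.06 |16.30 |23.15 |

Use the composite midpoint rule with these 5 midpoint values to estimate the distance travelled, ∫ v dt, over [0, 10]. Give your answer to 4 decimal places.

125.7400

h = 2, n = 5.
h·[y(m₁) + y(m₂) + y(m₃) + y(m₄) + y(m₅)] = 2·(62.87) = 125.7400.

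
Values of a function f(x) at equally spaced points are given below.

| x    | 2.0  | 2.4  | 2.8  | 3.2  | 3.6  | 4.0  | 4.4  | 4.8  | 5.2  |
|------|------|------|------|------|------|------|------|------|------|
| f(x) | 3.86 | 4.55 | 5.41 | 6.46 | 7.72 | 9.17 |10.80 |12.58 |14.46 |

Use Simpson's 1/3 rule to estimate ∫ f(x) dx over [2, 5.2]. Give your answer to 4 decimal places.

26.2960

h = 0.4, n = 8.
(h/3)·[y₀ + 4y₁ + 2y₂ + 4y₃ + 2y₄ + 4y₅ + 2y₆ + 4y₇ + y₈] = 0.133333·(197.22) = 26.2960.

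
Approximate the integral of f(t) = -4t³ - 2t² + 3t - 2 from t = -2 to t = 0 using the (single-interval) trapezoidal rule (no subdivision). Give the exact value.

T = (b−a)/2 · [f(-2) + f(0)] = 1·[16 + (-2)] = 14.

14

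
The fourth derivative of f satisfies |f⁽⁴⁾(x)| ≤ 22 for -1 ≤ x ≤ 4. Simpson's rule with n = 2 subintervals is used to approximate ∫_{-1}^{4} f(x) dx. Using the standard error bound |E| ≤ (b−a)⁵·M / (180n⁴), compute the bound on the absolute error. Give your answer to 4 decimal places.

|E| ≤ (5)⁵·22 / (180·2⁴) = 68750/2880 = 23.8715.

23.8715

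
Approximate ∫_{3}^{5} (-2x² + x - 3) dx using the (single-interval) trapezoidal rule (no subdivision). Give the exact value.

-66

T = (b−a)/2 · [f(3) + f(5)] = 1·[(-18) + (-48)] = -66.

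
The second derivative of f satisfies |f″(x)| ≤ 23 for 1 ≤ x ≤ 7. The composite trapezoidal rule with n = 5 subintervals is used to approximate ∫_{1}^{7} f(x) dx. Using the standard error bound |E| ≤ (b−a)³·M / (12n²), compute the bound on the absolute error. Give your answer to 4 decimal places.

|E| ≤ (6)³·23 / (12·5²) = 4968/300 = 16.5600.

16.5600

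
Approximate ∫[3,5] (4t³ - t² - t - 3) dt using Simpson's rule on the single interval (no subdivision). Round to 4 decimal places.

S = (b−a)/6 · [f(3) + 4f(4) + f(5)] = 0.333333·[93 + 4·233 + 467] = 497.3333.

497.3333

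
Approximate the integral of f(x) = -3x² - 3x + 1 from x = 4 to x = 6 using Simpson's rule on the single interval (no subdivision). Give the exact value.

-180

S = (b−a)/6 · [f(4) + 4f(5) + f(6)] = 0.333333·[(-59) + 4·(-89) + (-125)] = -180.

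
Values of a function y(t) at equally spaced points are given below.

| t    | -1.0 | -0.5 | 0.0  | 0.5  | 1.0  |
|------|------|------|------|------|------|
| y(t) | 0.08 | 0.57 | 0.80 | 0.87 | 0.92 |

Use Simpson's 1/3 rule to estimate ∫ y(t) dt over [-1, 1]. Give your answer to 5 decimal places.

h = 0.5, n = 4.
(h/3)·[y₀ + 4y₁ + 2y₂ + 4y₃ + y₄] = 0.166667·(8.36) = 1.39333.

1.39333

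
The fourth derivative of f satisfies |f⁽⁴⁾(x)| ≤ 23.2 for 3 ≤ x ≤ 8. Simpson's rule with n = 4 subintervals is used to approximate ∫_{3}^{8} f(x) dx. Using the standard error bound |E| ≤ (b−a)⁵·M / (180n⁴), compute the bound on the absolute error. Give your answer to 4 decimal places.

1.5734

|E| ≤ (5)⁵·23.2 / (180·4⁴) = 72500/46080 = 1.5734.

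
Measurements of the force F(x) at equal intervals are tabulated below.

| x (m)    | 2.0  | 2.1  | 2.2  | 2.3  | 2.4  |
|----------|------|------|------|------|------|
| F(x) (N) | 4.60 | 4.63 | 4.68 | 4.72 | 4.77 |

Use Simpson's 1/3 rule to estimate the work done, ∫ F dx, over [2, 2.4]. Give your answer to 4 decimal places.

h = 0.1, n = 4.
(h/3)·[y₀ + 4y₁ + 2y₂ + 4y₃ + y₄] = 0.033333·(56.13) = 1.8710.

1.8710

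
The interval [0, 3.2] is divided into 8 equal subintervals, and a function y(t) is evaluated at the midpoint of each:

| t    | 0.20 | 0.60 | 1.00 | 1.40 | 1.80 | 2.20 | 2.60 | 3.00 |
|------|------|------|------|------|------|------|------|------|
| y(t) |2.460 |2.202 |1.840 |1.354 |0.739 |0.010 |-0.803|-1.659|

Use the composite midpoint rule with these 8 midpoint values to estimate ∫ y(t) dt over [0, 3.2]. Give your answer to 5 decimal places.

2.45720

h = 0.4, n = 8.
h·[y(m₁) + y(m₂) + y(m₃) + y(m₄) + y(m₅) + y(m₆) + y(m₇) + y(m₈)] = 0.4·(6.143) = 2.45720.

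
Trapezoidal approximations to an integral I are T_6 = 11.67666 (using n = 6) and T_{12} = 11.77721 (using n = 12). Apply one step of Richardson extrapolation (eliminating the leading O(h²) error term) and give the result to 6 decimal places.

R = (4·T_{12} − T_6) / 3 = (4·11.77721 − 11.67666)/3 = (35.43218)/3 = 11.810727.

11.810727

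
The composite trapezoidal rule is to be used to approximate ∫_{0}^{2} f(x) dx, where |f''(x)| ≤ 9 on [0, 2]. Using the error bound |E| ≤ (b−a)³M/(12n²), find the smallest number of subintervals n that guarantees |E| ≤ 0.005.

35

Need 72/(12n²) ≤ 0.005.
n² ≥ 72/(12·0.005) = 1200 ⇒ n ≥ 34.6410, so the smallest n is 35.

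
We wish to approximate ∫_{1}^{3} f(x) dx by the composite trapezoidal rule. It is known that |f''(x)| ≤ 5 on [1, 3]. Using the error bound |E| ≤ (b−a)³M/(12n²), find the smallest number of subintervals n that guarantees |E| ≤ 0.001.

58

Need 40/(12n²) ≤ 0.001.
n² ≥ 40/(12·0.001) = 3333.33 ⇒ n ≥ 57.7350, so the smallest n is 58.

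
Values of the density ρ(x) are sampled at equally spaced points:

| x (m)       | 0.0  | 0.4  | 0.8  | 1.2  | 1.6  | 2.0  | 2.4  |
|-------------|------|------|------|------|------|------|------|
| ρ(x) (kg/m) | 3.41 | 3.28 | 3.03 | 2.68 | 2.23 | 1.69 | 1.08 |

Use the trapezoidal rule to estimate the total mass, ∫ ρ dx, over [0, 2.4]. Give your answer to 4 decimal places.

6.0620

h = 0.4, n = 6.
(h/2)·[y₀ + 2y₁ + 2y₂ + 2y₃ + 2y₄ + 2y₅ + y₆] = 0.2·(30.31) = 6.0620.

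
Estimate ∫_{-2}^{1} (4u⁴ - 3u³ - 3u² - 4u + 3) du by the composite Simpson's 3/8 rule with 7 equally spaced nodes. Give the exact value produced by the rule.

h = (1 − (-2))/6 = 0.5.
Nodes u₀,…,u₆ = -2, -1.5, -1, -0.5, 0, 0.5, 1.
f(u) = 4u⁴ - 3u³ - 3u² - 4u + 3: f₀=87, f₁=32.625, f₂=11, f₃=4.875, f₄=3, f₅=0.125, f₆=-3.
(3h/8)·[f₀ + 3f₁ + 3f₂ + 2f₃ + 3f₄ + 3f₅ + f₆] = 0.1875·(234) = 43.875.

43.875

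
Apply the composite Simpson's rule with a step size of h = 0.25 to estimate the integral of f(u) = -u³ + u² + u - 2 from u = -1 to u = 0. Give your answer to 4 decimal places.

-1.9167

h = (0 − (-1))/4 = 0.25.
Nodes u₀,…,u₄ = -1, -0.75, -0.5, -0.25, 0.
f(u) = -u³ + u² + u - 2: f₀=-1, f₁=-1.765625, f₂=-2.125, f₃=-2.171875, f₄=-2.
(h/3)·[f₀ + 4f₁ + 2f₂ + 4f₃ + f₄] = 0.083333·(-23) = -1.9167.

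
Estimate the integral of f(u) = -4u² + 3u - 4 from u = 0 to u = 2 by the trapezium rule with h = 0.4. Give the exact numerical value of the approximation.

h = (2 − 0)/5 = 0.4.
Nodes u₀,…,u₅ = 0, 0.4, 0.8, 1.2, 1.6, 2.
f(u) = -4u² + 3u - 4: f₀=-4, f₁=-3.44, f₂=-4.16, f₃=-6.16, f₄=-9.44, f₅=-14.
(h/2)·[f₀ + 2f₁ + 2f₂ + 2f₃ + 2f₄ + f₅] = 0.2·(-64.4) = -12.88.

-12.88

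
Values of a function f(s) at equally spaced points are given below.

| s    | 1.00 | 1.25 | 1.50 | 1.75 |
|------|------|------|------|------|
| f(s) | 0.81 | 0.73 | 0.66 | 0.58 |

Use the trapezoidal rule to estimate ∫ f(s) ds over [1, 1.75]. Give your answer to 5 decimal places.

h = 0.25, n = 3.
(h/2)·[y₀ + 2y₁ + 2y₂ + y₃] = 0.125·(4.17) = 0.52125.

0.52125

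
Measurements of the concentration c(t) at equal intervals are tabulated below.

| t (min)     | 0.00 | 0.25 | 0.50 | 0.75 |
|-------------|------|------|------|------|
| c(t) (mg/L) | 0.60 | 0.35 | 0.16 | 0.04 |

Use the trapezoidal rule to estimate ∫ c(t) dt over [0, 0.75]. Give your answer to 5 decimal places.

h = 0.25, n = 3.
(h/2)·[y₀ + 2y₁ + 2y₂ + y₃] = 0.125·(1.66) = 0.20750.

0.20750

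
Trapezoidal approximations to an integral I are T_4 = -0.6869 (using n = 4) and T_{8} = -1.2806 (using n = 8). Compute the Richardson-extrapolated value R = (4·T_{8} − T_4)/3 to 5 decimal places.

-1.47850

R = (4·T_{8} − T_4) / 3 = (4·(-1.2806) − (-0.6869))/3 = (-4.4355)/3 = -1.47850.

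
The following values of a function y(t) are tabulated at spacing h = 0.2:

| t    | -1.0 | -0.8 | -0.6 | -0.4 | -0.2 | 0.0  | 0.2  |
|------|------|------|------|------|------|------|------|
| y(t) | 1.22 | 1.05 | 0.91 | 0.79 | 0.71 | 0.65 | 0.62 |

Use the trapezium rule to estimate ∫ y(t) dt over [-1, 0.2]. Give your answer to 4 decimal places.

1.0060

h = 0.2, n = 6.
(h/2)·[y₀ + 2y₁ + 2y₂ + 2y₃ + 2y₄ + 2y₅ + y₆] = 0.1·(10.06) = 1.0060.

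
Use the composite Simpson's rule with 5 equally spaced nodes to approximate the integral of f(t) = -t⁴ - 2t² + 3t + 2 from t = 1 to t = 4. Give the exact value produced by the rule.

-218.2265625

h = (4 − 1)/4 = 0.75.
Nodes t₀,…,t₄ = 1, 1.75, 2.5, 3.25, 4.
f(t) = -t⁴ - 2t² + 3t + 2: f₀=2, f₁=-8.25390625, f₂=-42.0625, f₃=-120.94140625, f₄=-274.
(h/3)·[f₀ + 4f₁ + 2f₂ + 4f₃ + f₄] = 0.25·(-872.90625) = -218.2265625.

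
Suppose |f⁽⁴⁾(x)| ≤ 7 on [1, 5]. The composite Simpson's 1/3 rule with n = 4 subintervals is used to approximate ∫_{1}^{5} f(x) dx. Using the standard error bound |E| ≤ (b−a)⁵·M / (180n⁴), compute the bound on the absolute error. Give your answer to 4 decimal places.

0.1556

|E| ≤ (4)⁵·7 / (180·4⁴) = 7168/46080 = 0.1556.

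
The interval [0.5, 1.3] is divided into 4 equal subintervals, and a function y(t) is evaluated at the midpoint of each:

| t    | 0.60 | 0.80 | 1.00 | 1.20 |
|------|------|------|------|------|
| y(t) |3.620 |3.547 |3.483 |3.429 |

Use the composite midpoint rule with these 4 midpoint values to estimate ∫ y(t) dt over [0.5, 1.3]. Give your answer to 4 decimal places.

2.8158

h = 0.2, n = 4.
h·[y(m₁) + y(m₂) + y(m₃) + y(m₄)] = 0.2·(14.079) = 2.8158.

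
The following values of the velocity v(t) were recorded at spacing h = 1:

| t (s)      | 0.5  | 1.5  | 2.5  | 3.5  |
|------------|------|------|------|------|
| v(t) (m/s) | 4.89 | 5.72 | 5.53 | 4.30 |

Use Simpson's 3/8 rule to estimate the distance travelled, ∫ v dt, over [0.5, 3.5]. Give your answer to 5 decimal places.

h = 1, n = 3.
(3h/8)·[y₀ + 3y₁ + 3y₂ + y₃] = 0.375·(42.94) = 16.10250.

16.10250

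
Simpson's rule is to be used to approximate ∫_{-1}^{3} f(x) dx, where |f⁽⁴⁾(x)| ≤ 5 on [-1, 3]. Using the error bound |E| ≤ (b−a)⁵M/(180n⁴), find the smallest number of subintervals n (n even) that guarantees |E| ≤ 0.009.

Need 5120/(180n⁴) ≤ 0.009.
n⁴ ≥ 5120/(180·0.009) = 3160.49 ⇒ n ≥ 7.4979, so the smallest even n is 8. (n must be even for Simpson's rule.)

8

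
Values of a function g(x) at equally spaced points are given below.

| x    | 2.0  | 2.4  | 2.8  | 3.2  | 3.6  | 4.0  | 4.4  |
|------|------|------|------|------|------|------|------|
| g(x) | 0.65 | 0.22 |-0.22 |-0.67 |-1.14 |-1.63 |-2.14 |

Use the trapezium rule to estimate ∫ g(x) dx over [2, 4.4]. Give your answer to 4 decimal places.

h = 0.4, n = 6.
(h/2)·[y₀ + 2y₁ + 2y₂ + 2y₃ + 2y₄ + 2y₅ + y₆] = 0.2·(-8.37) = -1.6740.

-1.6740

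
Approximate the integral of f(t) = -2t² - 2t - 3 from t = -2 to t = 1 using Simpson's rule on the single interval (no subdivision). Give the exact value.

S = (b−a)/6 · [f(-2) + 4f(-0.5) + f(1)] = 0.5·[(-7) + 4·(-2.5) + (-7)] = -12.

-12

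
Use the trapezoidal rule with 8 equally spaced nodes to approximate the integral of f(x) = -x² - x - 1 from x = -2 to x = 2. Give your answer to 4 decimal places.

h = (2 − (-2))/7 = 0.571429.
Nodes x₀,…,x₇ = -2, -1.428571, -0.857143, -0.285714, 0.285714, 0.857143, 1.428571, 2.
f(x) = -x² - x - 1: f₀=-3, f₁=-1.612245, f₂=-0.877551, f₃=-0.795918, f₄=-1.367347, f₅=-2.591837, f₆=-4.469388, f₇=-7.
(h/2)·[f₀ + 2f₁ + 2f₂ + 2f₃ + 2f₄ + 2f₅ + 2f₆ + f₇] = 0.285714·(-33.428571) = -9.5510.

-9.5510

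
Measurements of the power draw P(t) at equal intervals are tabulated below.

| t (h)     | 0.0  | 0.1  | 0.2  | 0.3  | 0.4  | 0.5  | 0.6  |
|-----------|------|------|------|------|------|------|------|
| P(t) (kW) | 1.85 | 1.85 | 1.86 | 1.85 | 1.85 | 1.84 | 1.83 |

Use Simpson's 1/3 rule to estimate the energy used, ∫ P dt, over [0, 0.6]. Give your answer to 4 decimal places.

1.1087

h = 0.1, n = 6.
(h/3)·[y₀ + 4y₁ + 2y₂ + 4y₃ + 2y₄ + 4y₅ + y₆] = 0.033333·(33.26) = 1.1087.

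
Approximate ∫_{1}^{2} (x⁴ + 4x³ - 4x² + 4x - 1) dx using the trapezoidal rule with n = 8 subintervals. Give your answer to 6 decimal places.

16.939575

h = (2 − 1)/8 = 0.125.
Nodes x₀,…,x₈ = 1, 1.125, 1.25, 1.375, 1.5, 1.625, 1.75, 1.875, 2.
f(x) = x⁴ + 4x³ - 4x² + 4x - 1: f₀=4, f₁=5.734619140625, f₂=8.00390625, f₃=10.910400390625, f₄=14.5625, f₅=19.074462890625, f₆=24.56640625, f₇=31.164306640625, f₈=39.
(h/2)·[f₀ + 2f₁ + 2f₂ + 2f₃ + 2f₄ + 2f₅ + 2f₆ + 2f₇ + f₈] = 0.0625·(271.033203125) = 16.939575.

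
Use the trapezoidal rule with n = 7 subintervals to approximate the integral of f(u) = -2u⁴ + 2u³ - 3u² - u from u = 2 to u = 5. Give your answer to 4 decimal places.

h = (5 − 2)/7 = 0.428571.
Nodes u₀,…,u₇ = 2, 2.428571, 2.857143, 3.285714, 3.714286, 4.142857, 4.571429, 5.
f(u) = -2u⁴ + 2u³ - 3u² - u: f₀=-30, f₁=-61.047064, f₂=-113.977509, f₃=-197.832570, f₄=-323.272803, f₅=-502.578092, f₆=-749.647647, f₇=-1080.
(h/2)·[f₀ + 2f₁ + 2f₂ + 2f₃ + 2f₄ + 2f₅ + 2f₆ + f₇] = 0.214286·(-5006.711370) = -1072.8667.

-1072.8667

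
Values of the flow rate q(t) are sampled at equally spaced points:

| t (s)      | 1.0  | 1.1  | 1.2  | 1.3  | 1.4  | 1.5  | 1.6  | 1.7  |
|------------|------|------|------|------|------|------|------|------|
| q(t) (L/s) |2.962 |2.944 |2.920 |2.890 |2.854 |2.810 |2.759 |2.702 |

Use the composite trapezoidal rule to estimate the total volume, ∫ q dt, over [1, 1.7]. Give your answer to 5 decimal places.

h = 0.1, n = 7.
(h/2)·[y₀ + 2y₁ + 2y₂ + 2y₃ + 2y₄ + 2y₅ + 2y₆ + y₇] = 0.05·(40.018) = 2.00090.

2.00090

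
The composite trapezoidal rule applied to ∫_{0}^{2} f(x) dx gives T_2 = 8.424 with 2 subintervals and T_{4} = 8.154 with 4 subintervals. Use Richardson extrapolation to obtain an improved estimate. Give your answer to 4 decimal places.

8.0640

R = (4·T_{4} − T_2) / 3 = (4·8.154 − 8.424)/3 = (24.192)/3 = 8.0640.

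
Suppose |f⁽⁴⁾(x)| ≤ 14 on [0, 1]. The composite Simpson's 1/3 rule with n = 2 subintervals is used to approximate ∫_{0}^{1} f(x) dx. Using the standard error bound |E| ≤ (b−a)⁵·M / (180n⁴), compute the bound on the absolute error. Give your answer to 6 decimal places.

|E| ≤ (1)⁵·14 / (180·2⁴) = 14/2880 = 0.004861.

0.004861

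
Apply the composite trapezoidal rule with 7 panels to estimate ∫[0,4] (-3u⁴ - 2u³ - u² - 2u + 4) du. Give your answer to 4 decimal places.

h = (4 − 0)/7 = 0.571429.
Nodes u₀,…,u₇ = 0, 0.571429, 1.142857, 1.714286, 2.285714, 2.857143, 3.428571, 4.
f(u) = -3u⁴ - 2u³ - u² - 2u + 4: f₀=4, f₁=1.837568, f₂=-7.695127, f₃=-38.352353, f₄=-111.565181, f₅=-256.441483, f₆=-509.765931, f₇=-916.
(h/2)·[f₀ + 2f₁ + 2f₂ + 2f₃ + 2f₄ + 2f₅ + 2f₆ + f₇] = 0.285714·(-2755.965015) = -787.4186.

-787.4186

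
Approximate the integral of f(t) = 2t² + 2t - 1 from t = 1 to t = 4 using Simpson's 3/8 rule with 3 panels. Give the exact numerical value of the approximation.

h = (4 − 1)/3 = 1.
Nodes t₀,…,t₃ = 1, 2, 3, 4.
f(t) = 2t² + 2t - 1: f₀=3, f₁=11, f₂=23, f₃=39.
(3h/8)·[f₀ + 3f₁ + 3f₂ + f₃] = 0.375·(144) = 54.

54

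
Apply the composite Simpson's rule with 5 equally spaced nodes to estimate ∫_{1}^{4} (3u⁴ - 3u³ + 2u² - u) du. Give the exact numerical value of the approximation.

457.4296875

h = (4 − 1)/4 = 0.75.
Nodes u₀,…,u₄ = 1, 1.75, 2.5, 3.25, 4.
f(u) = 3u⁴ - 3u³ + 2u² - u: f₀=1, f₁=16.43359375, f₂=80.3125, f₃=249.58984375, f₄=604.
(h/3)·[f₀ + 4f₁ + 2f₂ + 4f₃ + f₄] = 0.25·(1829.71875) = 457.4296875.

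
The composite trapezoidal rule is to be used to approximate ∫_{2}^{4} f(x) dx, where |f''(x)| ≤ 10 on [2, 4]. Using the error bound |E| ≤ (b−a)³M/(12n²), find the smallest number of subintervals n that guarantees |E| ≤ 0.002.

Need 80/(12n²) ≤ 0.002.
n² ≥ 80/(12·0.002) = 3333.33 ⇒ n ≥ 57.7350, so the smallest n is 58.

58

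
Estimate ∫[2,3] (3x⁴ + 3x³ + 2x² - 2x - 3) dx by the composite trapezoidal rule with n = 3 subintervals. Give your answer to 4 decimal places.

h = (3 − 2)/3 = 0.333333.
Nodes x₀,…,x₃ = 2, 2.333333, 2.666667, 3.
f(x) = 3x⁴ + 3x³ + 2x² - 2x - 3: f₀=73, f₁=130.259259, f₂=214.481481, f₃=333.
(h/2)·[f₀ + 2f₁ + 2f₂ + f₃] = 0.166667·(1095.481481) = 182.5802.

182.5802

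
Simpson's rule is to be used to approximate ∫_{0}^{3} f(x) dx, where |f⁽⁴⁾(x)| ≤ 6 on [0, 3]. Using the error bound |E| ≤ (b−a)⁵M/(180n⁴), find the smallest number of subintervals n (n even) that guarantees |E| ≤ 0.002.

8

Need 1458/(180n⁴) ≤ 0.002.
n⁴ ≥ 1458/(180·0.002) = 4050 ⇒ n ≥ 7.9774, so the smallest even n is 8. (n must be even for Simpson's rule.)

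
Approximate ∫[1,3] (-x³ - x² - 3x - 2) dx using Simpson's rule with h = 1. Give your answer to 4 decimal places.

-44.6667

h = (3 − 1)/2 = 1.
Nodes x₀,…,x₂ = 1, 2, 3.
f(x) = -x³ - x² - 3x - 2: f₀=-7, f₁=-20, f₂=-47.
(h/3)·[f₀ + 4f₁ + f₂] = 0.333333·(-134) = -44.6667.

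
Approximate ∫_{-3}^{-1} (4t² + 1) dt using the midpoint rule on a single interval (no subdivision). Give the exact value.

M = (b−a)·f(-2) = 2·(17) = 34.

34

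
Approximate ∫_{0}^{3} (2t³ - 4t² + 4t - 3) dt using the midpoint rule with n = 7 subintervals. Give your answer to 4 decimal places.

13.2704

h = (3 − 0)/7 = 0.428571.
Midpoints m₁,…,m₇ = 0.214286, 0.642857, 1.071429, 1.5, 1.928571, 2.357143, 2.785714.
f(m₁)=-2.306851, f(m₂)=-1.550292, f(m₃)=-0.846210, f(m₄)=0.75, f(m₅)=4.182945, f(m₆)=10.397230, f(m₇)=20.337464.
h·[f(m₁) + f(m₂) + f(m₃) + f(m₄) + f(m₅) + f(m₆) + f(m₇)] = 0.428571·(30.964286) = 13.2704.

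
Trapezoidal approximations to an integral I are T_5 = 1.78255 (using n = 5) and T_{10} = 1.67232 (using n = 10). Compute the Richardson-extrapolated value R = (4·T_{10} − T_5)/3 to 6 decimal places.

R = (4·T_{10} − T_5) / 3 = (4·1.67232 − 1.78255)/3 = (4.90673)/3 = 1.635577.

1.635577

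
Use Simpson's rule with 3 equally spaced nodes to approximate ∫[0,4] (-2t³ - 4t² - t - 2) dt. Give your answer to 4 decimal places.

h = (4 − 0)/2 = 2.
Nodes t₀,…,t₂ = 0, 2, 4.
f(t) = -2t³ - 4t² - t - 2: f₀=-2, f₁=-36, f₂=-198.
(h/3)·[f₀ + 4f₁ + f₂] = 0.666667·(-344) = -229.3333.

-229.3333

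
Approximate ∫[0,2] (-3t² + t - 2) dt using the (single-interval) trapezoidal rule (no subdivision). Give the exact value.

T = (b−a)/2 · [f(0) + f(2)] = 1·[(-2) + (-12)] = -14.

-14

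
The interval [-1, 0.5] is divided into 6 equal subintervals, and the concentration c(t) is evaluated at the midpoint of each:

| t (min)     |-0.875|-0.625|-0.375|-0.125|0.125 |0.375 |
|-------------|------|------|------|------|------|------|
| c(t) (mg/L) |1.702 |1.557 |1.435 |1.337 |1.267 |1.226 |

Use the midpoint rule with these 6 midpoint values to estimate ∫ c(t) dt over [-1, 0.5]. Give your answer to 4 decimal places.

2.1310

h = 0.25, n = 6.
h·[y(m₁) + y(m₂) + y(m₃) + y(m₄) + y(m₅) + y(m₆)] = 0.25·(8.524) = 2.1310.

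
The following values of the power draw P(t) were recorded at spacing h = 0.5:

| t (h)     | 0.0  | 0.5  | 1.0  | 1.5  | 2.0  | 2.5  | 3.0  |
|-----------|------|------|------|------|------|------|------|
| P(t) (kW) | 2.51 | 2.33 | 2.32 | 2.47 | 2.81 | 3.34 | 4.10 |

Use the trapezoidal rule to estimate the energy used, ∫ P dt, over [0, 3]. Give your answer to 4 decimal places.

8.2875

h = 0.5, n = 6.
(h/2)·[y₀ + 2y₁ + 2y₂ + 2y₃ + 2y₄ + 2y₅ + y₆] = 0.25·(33.15) = 8.2875.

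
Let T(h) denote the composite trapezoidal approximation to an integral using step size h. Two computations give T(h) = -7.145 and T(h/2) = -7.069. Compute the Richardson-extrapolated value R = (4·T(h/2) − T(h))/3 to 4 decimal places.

R = (4·T(h/2) − T(h)) / 3 = (4·(-7.069) − (-7.145))/3 = (-21.131)/3 = -7.0437.

-7.0437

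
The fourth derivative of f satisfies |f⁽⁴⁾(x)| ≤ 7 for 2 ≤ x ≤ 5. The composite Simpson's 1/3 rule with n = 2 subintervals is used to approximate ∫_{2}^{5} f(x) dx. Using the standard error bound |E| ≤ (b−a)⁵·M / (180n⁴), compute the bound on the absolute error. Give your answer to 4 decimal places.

|E| ≤ (3)⁵·7 / (180·2⁴) = 1701/2880 = 0.5906.

0.5906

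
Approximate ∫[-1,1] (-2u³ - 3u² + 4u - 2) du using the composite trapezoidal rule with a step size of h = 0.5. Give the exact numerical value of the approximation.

h = (1 − (-1))/4 = 0.5.
Nodes u₀,…,u₄ = -1, -0.5, 0, 0.5, 1.
f(u) = -2u³ - 3u² + 4u - 2: f₀=-7, f₁=-4.5, f₂=-2, f₃=-1, f₄=-3.
(h/2)·[f₀ + 2f₁ + 2f₂ + 2f₃ + f₄] = 0.25·(-25) = -6.25.

-6.25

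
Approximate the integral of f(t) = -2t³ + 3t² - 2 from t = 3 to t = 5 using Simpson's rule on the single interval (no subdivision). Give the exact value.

-178

S = (b−a)/6 · [f(3) + 4f(4) + f(5)] = 0.333333·[(-29) + 4·(-82) + (-177)] = -178.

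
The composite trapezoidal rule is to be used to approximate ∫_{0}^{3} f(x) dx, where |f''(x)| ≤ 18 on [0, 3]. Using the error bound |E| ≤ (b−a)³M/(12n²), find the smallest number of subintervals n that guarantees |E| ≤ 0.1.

21

Need 486/(12n²) ≤ 0.1.
n² ≥ 486/(12·0.1) = 405 ⇒ n ≥ 20.1246, so the smallest n is 21.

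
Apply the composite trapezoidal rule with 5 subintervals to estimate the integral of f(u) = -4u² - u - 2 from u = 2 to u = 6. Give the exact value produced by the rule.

h = (6 − 2)/5 = 0.8.
Nodes u₀,…,u₅ = 2, 2.8, 3.6, 4.4, 5.2, 6.
f(u) = -4u² - u - 2: f₀=-20, f₁=-36.16, f₂=-57.44, f₃=-83.84, f₄=-115.36, f₅=-152.
(h/2)·[f₀ + 2f₁ + 2f₂ + 2f₃ + 2f₄ + f₅] = 0.4·(-757.6) = -303.04.

-303.04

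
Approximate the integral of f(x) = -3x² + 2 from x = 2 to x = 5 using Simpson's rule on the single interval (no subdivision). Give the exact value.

S = (b−a)/6 · [f(2) + 4f(3.5) + f(5)] = 0.5·[(-10) + 4·(-34.75) + (-73)] = -111.

-111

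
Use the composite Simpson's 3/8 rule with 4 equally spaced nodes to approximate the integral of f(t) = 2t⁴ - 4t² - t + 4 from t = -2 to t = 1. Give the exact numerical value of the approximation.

h = (1 − (-2))/3 = 1.
Nodes t₀,…,t₃ = -2, -1, 0, 1.
f(t) = 2t⁴ - 4t² - t + 4: f₀=22, f₁=3, f₂=4, f₃=1.
(3h/8)·[f₀ + 3f₁ + 3f₂ + f₃] = 0.375·(44) = 16.5.

16.5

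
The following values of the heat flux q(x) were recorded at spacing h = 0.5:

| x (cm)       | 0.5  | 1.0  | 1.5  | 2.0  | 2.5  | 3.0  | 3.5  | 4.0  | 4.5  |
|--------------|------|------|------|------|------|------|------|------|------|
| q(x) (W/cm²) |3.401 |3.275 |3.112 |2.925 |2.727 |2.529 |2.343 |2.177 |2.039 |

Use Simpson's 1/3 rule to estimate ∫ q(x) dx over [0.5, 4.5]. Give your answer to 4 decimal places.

10.9047

h = 0.5, n = 8.
(h/3)·[y₀ + 4y₁ + 2y₂ + 4y₃ + 2y₄ + 4y₅ + 2y₆ + 4y₇ + y₈] = 0.166667·(65.428) = 10.9047.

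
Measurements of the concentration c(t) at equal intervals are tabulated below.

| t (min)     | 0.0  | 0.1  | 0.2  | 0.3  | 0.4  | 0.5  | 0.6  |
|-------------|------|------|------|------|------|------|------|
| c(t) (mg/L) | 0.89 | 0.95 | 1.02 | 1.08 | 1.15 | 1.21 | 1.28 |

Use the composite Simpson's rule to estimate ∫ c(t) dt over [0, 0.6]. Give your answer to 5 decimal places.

0.64900

h = 0.1, n = 6.
(h/3)·[y₀ + 4y₁ + 2y₂ + 4y₃ + 2y₄ + 4y₅ + y₆] = 0.033333·(19.47) = 0.64900.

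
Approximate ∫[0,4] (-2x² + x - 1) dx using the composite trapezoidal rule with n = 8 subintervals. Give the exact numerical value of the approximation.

h = (4 − 0)/8 = 0.5.
Nodes x₀,…,x₈ = 0, 0.5, 1, 1.5, 2, 2.5, 3, 3.5, 4.
f(x) = -2x² + x - 1: f₀=-1, f₁=-1, f₂=-2, f₃=-4, f₄=-7, f₅=-11, f₆=-16, f₇=-22, f₈=-29.
(h/2)·[f₀ + 2f₁ + 2f₂ + 2f₃ + 2f₄ + 2f₅ + 2f₆ + 2f₇ + f₈] = 0.25·(-156) = -39.

-39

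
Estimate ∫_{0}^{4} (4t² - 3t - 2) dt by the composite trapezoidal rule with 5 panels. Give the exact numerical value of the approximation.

h = (4 − 0)/5 = 0.8.
Nodes t₀,…,t₅ = 0, 0.8, 1.6, 2.4, 3.2, 4.
f(t) = 4t² - 3t - 2: f₀=-2, f₁=-1.84, f₂=3.44, f₃=13.84, f₄=29.36, f₅=50.
(h/2)·[f₀ + 2f₁ + 2f₂ + 2f₃ + 2f₄ + f₅] = 0.4·(137.6) = 55.04.

55.04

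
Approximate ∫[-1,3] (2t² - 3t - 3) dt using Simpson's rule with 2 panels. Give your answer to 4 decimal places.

-5.3333

h = (3 − (-1))/2 = 2.
Nodes t₀,…,t₂ = -1, 1, 3.
f(t) = 2t² - 3t - 3: f₀=2, f₁=-4, f₂=6.
(h/3)·[f₀ + 4f₁ + f₂] = 0.666667·(-8) = -5.3333.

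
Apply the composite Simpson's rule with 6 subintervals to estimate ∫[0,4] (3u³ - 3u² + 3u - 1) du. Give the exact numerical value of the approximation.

148

h = (4 − 0)/6 = 0.666667.
Nodes u₀,…,u₆ = 0, 0.666667, 1.333333, 2, 2.666667, 3.333333, 4.
f(u) = 3u³ - 3u² + 3u - 1: f₀=-1, f₁=0.555556, f₂=4.777778, f₃=17, f₄=42.555556, f₅=86.777778, f₆=155.
(h/3)·[f₀ + 4f₁ + 2f₂ + 4f₃ + 2f₄ + 4f₅ + f₆] = 0.222222·(666) = 148.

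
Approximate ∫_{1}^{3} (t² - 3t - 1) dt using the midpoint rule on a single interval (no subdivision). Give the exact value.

-6

M = (b−a)·f(2) = 2·(-3) = -6.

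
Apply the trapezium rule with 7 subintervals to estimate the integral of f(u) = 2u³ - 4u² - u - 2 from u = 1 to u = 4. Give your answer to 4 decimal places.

31.0102

h = (4 − 1)/7 = 0.428571.
Nodes u₀,…,u₇ = 1, 1.428571, 1.857143, 2.285714, 2.714286, 3.142857, 3.571429, 4.
f(u) = 2u³ - 4u² - u - 2: f₀=-5, f₁=-5.760933, f₂=-4.842566, f₃=-1.300292, f₄=5.810496, f₅=17.434402, f₆=34.516035, f₇=58.
(h/2)·[f₀ + 2f₁ + 2f₂ + 2f₃ + 2f₄ + 2f₅ + 2f₆ + f₇] = 0.214286·(144.714286) = 31.0102.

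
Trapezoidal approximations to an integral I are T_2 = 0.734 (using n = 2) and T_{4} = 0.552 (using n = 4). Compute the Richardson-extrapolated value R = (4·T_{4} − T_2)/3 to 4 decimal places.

0.4913

R = (4·T_{4} − T_2) / 3 = (4·0.552 − 0.734)/3 = (1.474)/3 = 0.4913.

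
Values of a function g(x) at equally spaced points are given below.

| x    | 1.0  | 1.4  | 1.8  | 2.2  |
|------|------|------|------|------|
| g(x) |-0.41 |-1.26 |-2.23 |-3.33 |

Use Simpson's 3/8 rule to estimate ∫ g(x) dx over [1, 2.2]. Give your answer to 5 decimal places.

-2.13150

h = 0.4, n = 3.
(3h/8)·[y₀ + 3y₁ + 3y₂ + y₃] = 0.15·(-14.21) = -2.13150.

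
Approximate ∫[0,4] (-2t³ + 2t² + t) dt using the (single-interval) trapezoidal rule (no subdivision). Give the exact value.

-184

T = (b−a)/2 · [f(0) + f(4)] = 2·[0 + (-92)] = -184.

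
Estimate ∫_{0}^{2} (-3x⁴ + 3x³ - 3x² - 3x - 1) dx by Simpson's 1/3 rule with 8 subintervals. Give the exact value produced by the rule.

h = (2 − 0)/8 = 0.25.
Nodes x₀,…,x₈ = 0, 0.25, 0.5, 0.75, 1, 1.25, 1.5, 1.75, 2.
f(x) = -3x⁴ + 3x³ - 3x² - 3x - 1: f₀=-1, f₁=-1.90234375, f₂=-3.0625, f₃=-4.62109375, f₄=-7, f₅=-10.90234375, f₆=-17.3125, f₇=-27.49609375, f₈=-43.
(h/3)·[f₀ + 4f₁ + 2f₂ + 4f₃ + 2f₄ + 4f₅ + 2f₆ + 4f₇ + f₈] = 0.083333·(-278.4375) = -23.203125.

-23.203125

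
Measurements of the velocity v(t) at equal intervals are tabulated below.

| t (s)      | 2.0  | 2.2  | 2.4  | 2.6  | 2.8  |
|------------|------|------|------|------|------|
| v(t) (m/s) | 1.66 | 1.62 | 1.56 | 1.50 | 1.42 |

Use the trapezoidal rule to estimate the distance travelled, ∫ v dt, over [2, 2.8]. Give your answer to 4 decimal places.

h = 0.2, n = 4.
(h/2)·[y₀ + 2y₁ + 2y₂ + 2y₃ + y₄] = 0.1·(12.44) = 1.2440.

1.2440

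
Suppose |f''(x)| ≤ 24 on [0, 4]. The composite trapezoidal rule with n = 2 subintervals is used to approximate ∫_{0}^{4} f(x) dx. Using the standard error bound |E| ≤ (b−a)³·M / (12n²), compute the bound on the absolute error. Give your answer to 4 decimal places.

|E| ≤ (4)³·24 / (12·2²) = 1536/48 = 32.0000.

32.0000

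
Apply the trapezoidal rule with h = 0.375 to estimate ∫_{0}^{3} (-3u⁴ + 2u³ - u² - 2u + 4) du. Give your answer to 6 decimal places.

h = (3 − 0)/8 = 0.375.
Nodes u₀,…,u₈ = 0, 0.375, 0.75, 1.125, 1.5, 1.875, 2.25, 2.625, 3.
f(u) = -3u⁴ + 2u³ - u² - 2u + 4: f₀=4, f₁=3.155517578125, f₂=1.83203125, f₃=-1.473388671875, f₄=-9.6875, f₅=-27.160888671875, f₆=-59.66796875, f₇=-114.406982421875, f₈=-200.
(h/2)·[f₀ + 2f₁ + 2f₂ + 2f₃ + 2f₄ + 2f₅ + 2f₆ + 2f₇ + f₈] = 0.1875·(-610.818359375) = -114.528442.

-114.528442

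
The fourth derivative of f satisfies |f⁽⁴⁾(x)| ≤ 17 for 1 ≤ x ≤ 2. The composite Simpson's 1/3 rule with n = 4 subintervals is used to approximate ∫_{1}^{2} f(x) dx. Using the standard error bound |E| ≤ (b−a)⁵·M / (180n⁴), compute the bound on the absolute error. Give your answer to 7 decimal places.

0.0003689

|E| ≤ (1)⁵·17 / (180·4⁴) = 17/46080 = 0.0003689.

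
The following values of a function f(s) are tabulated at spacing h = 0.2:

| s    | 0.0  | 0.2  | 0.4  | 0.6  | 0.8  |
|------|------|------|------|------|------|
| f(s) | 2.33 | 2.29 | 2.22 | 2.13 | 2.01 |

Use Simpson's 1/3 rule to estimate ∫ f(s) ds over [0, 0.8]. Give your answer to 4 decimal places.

1.7640

h = 0.2, n = 4.
(h/3)·[y₀ + 4y₁ + 2y₂ + 4y₃ + y₄] = 0.066667·(26.46) = 1.7640.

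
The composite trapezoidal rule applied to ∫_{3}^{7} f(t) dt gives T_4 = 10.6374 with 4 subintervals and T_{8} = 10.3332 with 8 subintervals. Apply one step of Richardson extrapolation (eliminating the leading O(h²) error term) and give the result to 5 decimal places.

R = (4·T_{8} − T_4) / 3 = (4·10.3332 − 10.6374)/3 = (30.6954)/3 = 10.23180.

10.23180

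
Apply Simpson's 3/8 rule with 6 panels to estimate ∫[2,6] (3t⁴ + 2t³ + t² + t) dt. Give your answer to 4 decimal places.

h = (6 − 2)/6 = 0.666667.
Nodes t₀,…,t₆ = 2, 2.666667, 3.333333, 4, 4.666667, 5.333333, 6.
f(t) = 3t⁴ + 2t³ + t² + t: f₀=70, f₁=199.407407, f₂=458.888889, f₃=916, f₄=1652.518519, f₅=2764.444444, f₆=4362.
(3h/8)·[f₀ + 3f₁ + 3f₂ + 2f₃ + 3f₄ + 3f₅ + f₆] = 0.25·(21489.777778) = 5372.4444.

5372.4444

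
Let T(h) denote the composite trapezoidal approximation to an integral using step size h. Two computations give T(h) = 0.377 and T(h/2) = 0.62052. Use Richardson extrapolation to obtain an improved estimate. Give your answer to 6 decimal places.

0.701693

R = (4·T(h/2) − T(h)) / 3 = (4·0.62052 − 0.377)/3 = (2.10508)/3 = 0.701693.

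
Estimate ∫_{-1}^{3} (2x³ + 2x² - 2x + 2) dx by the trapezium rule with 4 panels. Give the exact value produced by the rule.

64

h = (3 − (-1))/4 = 1.
Nodes x₀,…,x₄ = -1, 0, 1, 2, 3.
f(x) = 2x³ + 2x² - 2x + 2: f₀=4, f₁=2, f₂=4, f₃=22, f₄=68.
(h/2)·[f₀ + 2f₁ + 2f₂ + 2f₃ + f₄] = 0.5·(128) = 64.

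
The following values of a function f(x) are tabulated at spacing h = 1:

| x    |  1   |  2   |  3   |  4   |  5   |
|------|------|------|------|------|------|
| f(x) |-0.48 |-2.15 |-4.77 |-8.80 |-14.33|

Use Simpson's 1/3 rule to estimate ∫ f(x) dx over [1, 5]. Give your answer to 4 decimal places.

-22.7167

h = 1, n = 4.
(h/3)·[y₀ + 4y₁ + 2y₂ + 4y₃ + y₄] = 0.333333·(-68.15) = -22.7167.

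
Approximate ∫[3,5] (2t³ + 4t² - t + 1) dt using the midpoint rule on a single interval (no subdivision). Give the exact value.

378

M = (b−a)·f(4) = 2·(189) = 378.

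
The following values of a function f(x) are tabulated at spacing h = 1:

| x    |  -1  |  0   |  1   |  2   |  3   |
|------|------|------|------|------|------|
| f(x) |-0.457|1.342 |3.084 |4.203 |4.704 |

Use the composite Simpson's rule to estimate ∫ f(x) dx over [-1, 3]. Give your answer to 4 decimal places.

h = 1, n = 4.
(h/3)·[y₀ + 4y₁ + 2y₂ + 4y₃ + y₄] = 0.333333·(32.595) = 10.8650.

10.8650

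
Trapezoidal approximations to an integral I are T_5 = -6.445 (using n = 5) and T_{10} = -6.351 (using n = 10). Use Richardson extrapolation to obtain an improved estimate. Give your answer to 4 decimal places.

R = (4·T_{10} − T_5) / 3 = (4·(-6.351) − (-6.445))/3 = (-18.959)/3 = -6.3197.

-6.3197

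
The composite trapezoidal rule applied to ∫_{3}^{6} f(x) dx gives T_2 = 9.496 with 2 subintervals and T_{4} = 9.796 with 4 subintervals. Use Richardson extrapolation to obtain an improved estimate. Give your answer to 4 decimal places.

9.8960

R = (4·T_{4} − T_2) / 3 = (4·9.796 − 9.496)/3 = (29.688)/3 = 9.8960.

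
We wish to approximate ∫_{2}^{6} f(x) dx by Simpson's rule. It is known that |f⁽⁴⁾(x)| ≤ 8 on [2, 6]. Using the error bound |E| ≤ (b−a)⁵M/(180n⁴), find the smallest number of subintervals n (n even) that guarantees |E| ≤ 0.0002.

22

Need 8192/(180n⁴) ≤ 0.0002.
n⁴ ≥ 8192/(180·0.0002) = 227556 ⇒ n ≥ 21.8410, so the smallest even n is 22. (n must be even for Simpson's rule.)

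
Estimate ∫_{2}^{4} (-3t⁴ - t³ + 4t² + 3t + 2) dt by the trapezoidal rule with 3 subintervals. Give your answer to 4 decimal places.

-584.1235

h = (4 − 2)/3 = 0.666667.
Nodes t₀,…,t₃ = 2, 2.666667, 3.333333, 4.
f(t) = -3t⁴ - t³ + 4t² + 3t + 2: f₀=-32, f₁=-132.222222, f₂=-350.962963, f₃=-754.
(h/2)·[f₀ + 2f₁ + 2f₂ + f₃] = 0.333333·(-1752.370370) = -584.1235.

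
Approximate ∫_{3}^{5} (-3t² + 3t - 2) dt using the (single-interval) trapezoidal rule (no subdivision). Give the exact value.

T = (b−a)/2 · [f(3) + f(5)] = 1·[(-20) + (-62)] = -82.

-82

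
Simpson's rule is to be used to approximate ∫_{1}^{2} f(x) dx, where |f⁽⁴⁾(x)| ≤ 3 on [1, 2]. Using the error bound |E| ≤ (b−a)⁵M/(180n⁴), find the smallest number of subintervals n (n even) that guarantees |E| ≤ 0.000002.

10

Need 3/(180n⁴) ≤ 0.000002.
n⁴ ≥ 3/(180·0.000002) = 8333.33 ⇒ n ≥ 9.5544, so the smallest even n is 10. (n must be even for Simpson's rule.)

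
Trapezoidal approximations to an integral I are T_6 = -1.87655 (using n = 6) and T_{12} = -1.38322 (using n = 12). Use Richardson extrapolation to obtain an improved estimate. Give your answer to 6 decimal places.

-1.218777

R = (4·T_{12} − T_6) / 3 = (4·(-1.38322) − (-1.87655))/3 = (-3.65633)/3 = -1.218777.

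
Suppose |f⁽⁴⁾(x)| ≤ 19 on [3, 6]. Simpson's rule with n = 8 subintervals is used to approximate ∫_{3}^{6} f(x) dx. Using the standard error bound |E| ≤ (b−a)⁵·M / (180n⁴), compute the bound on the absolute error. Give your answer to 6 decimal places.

0.006262

|E| ≤ (3)⁵·19 / (180·8⁴) = 4617/737280 = 0.006262.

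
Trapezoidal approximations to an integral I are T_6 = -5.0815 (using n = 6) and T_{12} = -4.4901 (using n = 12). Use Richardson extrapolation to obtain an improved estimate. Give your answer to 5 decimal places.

-4.29297

R = (4·T_{12} − T_6) / 3 = (4·(-4.4901) − (-5.0815))/3 = (-12.8789)/3 = -4.29297.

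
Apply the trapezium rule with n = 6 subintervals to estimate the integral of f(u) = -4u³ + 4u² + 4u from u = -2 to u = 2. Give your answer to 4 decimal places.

h = (2 − (-2))/6 = 0.666667.
Nodes u₀,…,u₆ = -2, -1.333333, -0.666667, 0, 0.666667, 1.333333, 2.
f(u) = -4u³ + 4u² + 4u: f₀=40, f₁=11.259259, f₂=0.296296, f₃=0, f₄=3.259259, f₅=2.962963, f₆=-8.
(h/2)·[f₀ + 2f₁ + 2f₂ + 2f₃ + 2f₄ + 2f₅ + f₆] = 0.333333·(67.555556) = 22.5185.

22.5185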